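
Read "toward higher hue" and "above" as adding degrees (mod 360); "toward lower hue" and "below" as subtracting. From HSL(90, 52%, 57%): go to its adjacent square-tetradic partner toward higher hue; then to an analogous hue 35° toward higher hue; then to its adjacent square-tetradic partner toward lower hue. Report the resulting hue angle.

125°

+90° (square ↑): 90 + 90 = 180°
+35° (analog 35° ↑): 180 + 35 = 215°
−90° (square ↓): 215 − 90 = 125°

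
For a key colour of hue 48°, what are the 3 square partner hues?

138°, 228° and 318°

48 + 90 = 138°
48 + 180 = 228°
48 + 270 = 318°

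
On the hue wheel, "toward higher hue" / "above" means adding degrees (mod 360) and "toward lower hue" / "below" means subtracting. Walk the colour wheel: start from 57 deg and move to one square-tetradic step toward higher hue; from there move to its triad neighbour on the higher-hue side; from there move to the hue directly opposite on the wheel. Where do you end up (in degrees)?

87°

square ↑ +90°: 57 + 90 = 147°
triadic ↑ +120°: 147 + 120 = 267°
complement +180°: 267 + 180 = 447 → 447 − 360 = 87°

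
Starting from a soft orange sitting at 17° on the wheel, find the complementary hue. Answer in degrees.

The complement sits 180° across the wheel.
17 + 180 = 197°

197°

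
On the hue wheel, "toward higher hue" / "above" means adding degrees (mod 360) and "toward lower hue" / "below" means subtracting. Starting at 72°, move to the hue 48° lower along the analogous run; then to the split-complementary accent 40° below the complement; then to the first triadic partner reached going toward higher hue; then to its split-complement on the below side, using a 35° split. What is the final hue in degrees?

−48° (analog 48° ↓): 72 − 48 = 24°
+140° (split-comp 40° ↓): 24 + 140 = 164°
+120° (triadic ↑): 164 + 120 = 284°
+145° (split-comp 35° ↓): 284 + 145 = 429 → 429 − 360 = 69°

69°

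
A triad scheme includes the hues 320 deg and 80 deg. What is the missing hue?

A triad places three hues 120° apart.
The full set through 80° is {80°, 200°, 320°}.
Given {80°, 320°}, the missing hue is 200°.

200°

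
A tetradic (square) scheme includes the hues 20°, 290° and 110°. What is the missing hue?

A square tetradic scheme places four hues every 90°.
The full set through 20° is {20°, 110°, 200°, 290°}.
Given {20°, 110°, 290°}, the missing hue is 200°.

200°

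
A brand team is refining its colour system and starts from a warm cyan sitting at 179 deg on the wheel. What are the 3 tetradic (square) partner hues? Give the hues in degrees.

269°, 359° and 89°

A square tetradic scheme places four hues every 90°.
179 + 90 = 269°
179 + 180 = 359°
179 + 270 = 449 → 449 − 360 = 89°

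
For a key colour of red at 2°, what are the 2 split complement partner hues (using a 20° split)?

Split-complementary hues sit 20° either side of the complement.
Complement of 2°: 2 + 180 = 182°
182 − 20 = 162°
182 + 20 = 202°

162° and 202°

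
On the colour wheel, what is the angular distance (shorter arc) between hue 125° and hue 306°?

|125 − 306| = 181.
The shorter arc is 360 − 181 = 179°.

179°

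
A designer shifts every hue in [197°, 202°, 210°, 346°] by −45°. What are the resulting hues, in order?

197 − 45 = 152°
202 − 45 = 157°
210 − 45 = 165°
346 − 45 = 301°

152°, 157°, 165°, 301°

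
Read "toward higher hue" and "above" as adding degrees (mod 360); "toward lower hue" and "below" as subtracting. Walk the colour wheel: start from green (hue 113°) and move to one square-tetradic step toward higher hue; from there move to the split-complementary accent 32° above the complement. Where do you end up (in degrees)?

55°

+90° (square ↑): 113 + 90 = 203°
+212° (split-comp 32° ↑): 203 + 212 = 415 → 415 − 360 = 55°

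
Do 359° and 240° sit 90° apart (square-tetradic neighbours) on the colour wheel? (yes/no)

no

Angular distance: |359 − 240| = 119 = 119°.
90° apart (square-tetradic neighbours) requires 90°.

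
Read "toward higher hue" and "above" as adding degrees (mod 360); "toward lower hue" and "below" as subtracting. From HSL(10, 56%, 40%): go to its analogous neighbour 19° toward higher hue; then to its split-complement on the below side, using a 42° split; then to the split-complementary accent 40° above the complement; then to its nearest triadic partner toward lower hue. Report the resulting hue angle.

analog 19° ↑ +19°: 10 + 19 = 29°
split-comp 42° ↓ +138°: 29 + 138 = 167°
split-comp 40° ↑ +220°: 167 + 220 = 387 → 387 − 360 = 27°
triadic ↓ −120°: 27 − 120 = -93 → -93 + 360 = 267°

267°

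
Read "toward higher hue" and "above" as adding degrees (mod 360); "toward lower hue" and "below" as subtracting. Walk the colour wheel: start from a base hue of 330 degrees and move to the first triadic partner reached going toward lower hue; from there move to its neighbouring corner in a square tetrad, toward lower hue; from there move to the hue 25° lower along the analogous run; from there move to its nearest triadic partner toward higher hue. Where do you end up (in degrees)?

215°

triadic ↓ −120°: 330 − 120 = 210°
square ↓ −90°: 210 − 90 = 120°
analog 25° ↓ −25°: 120 − 25 = 95°
triadic ↑ +120°: 95 + 120 = 215°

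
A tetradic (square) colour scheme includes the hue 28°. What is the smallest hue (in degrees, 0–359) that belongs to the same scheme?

28°

A square tetradic scheme places four hues every 90°.
The full set through 28° is {28°, 118°, 208°, 298°}.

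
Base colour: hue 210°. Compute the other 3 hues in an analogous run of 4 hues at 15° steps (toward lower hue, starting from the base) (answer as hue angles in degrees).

Analogous hues sit every 15° along the wheel.
210 − 15 = 195°
210 − 30 = 180°
210 − 45 = 165°

195°, 180° and 165°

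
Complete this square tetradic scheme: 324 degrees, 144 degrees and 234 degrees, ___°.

A square tetradic scheme places four hues every 90°.
The full set through 144° is {54°, 144°, 234°, 324°}.
Given {144°, 234°, 324°}, the missing hue is 54°.

54°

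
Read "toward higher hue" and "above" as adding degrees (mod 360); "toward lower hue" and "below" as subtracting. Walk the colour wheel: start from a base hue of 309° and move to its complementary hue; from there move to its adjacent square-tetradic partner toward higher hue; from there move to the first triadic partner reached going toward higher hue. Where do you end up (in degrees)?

339°

309 + 180 = 489 → 489 − 360 = 129°   (complement)
129 + 90 = 219°   (square ↑)
219 + 120 = 339°   (triadic ↑)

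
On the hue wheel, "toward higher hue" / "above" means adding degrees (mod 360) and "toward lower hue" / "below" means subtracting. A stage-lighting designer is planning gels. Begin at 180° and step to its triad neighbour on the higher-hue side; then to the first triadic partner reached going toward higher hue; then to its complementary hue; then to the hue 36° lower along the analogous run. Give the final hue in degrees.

204°

+120° (triadic ↑): 180 + 120 = 300°
+120° (triadic ↑): 300 + 120 = 420 → 420 − 360 = 60°
+180° (complement): 60 + 180 = 240°
−36° (analog 36° ↓): 240 − 36 = 204°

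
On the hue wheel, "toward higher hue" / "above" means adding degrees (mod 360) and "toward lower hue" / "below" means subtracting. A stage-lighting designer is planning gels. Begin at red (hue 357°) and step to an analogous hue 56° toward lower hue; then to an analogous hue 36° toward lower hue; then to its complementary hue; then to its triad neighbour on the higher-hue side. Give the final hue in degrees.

205°

357 − 56 = 301°   (analog 56° ↓)
301 − 36 = 265°   (analog 36° ↓)
265 + 180 = 445 → 445 − 360 = 85°   (complement)
85 + 120 = 205°   (triadic ↑)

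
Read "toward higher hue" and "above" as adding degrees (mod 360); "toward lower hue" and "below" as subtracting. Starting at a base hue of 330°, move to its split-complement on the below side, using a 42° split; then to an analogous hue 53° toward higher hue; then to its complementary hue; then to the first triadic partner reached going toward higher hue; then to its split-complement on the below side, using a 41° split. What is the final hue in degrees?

330 + 138 = 468 → 468 − 360 = 108°   (split-comp 42° ↓)
108 + 53 = 161°   (analog 53° ↑)
161 + 180 = 341°   (complement)
341 + 120 = 461 → 461 − 360 = 101°   (triadic ↑)
101 + 139 = 240°   (split-comp 41° ↓)

240°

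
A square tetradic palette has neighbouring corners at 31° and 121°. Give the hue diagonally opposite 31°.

A square tetradic scheme places four hues 90° apart; opposite corners are 180° apart.
31 + 180 = 211°

211°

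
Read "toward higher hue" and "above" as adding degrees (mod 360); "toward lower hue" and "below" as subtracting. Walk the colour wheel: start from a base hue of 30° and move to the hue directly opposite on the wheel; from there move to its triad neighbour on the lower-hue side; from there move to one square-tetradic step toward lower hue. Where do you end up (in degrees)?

30 + 180 = 210°   (complement)
210 − 120 = 90°   (triadic ↓)
90 − 90 = 0°   (square ↓)

0°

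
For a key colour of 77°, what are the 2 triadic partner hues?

77 + 120 = 197°
77 + 240 = 317°

197° and 317°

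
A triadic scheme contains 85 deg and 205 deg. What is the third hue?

A triad spaces three hues 120° apart.
The full set is {85°, 205°, 325°}.

325°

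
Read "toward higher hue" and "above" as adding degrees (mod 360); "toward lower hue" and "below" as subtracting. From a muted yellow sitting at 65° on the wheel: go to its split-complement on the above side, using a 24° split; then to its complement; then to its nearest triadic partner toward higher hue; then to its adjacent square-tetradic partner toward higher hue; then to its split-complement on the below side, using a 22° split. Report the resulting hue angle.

+204° (split-comp 24° ↑): 65 + 204 = 269°
+180° (complement): 269 + 180 = 449 → 449 − 360 = 89°
+120° (triadic ↑): 89 + 120 = 209°
+90° (square ↑): 209 + 90 = 299°
+158° (split-comp 22° ↓): 299 + 158 = 457 → 457 − 360 = 97°

97°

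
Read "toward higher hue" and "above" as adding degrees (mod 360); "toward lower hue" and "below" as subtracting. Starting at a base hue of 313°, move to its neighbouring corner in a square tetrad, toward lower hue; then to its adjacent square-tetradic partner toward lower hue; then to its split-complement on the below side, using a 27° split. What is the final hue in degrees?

313 − 90 = 223°   (square ↓)
223 − 90 = 133°   (square ↓)
133 + 153 = 286°   (split-comp 27° ↓)

286°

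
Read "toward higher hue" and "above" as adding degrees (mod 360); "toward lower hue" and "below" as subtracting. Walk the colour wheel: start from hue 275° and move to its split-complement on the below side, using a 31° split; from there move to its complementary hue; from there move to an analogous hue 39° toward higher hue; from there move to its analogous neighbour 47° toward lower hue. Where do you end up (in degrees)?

split-comp 31° ↓ +149°: 275 + 149 = 424 → 424 − 360 = 64°
complement +180°: 64 + 180 = 244°
analog 39° ↑ +39°: 244 + 39 = 283°
analog 47° ↓ −47°: 283 − 47 = 236°

236°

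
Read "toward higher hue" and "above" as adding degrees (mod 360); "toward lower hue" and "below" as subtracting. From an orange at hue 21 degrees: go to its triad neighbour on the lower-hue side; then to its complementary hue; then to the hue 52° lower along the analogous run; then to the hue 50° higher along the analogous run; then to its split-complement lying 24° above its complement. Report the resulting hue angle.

−120° (triadic ↓): 21 − 120 = -99 → -99 + 360 = 261°
+180° (complement): 261 + 180 = 441 → 441 − 360 = 81°
−52° (analog 52° ↓): 81 − 52 = 29°
+50° (analog 50° ↑): 29 + 50 = 79°
+204° (split-comp 24° ↑): 79 + 204 = 283°

283°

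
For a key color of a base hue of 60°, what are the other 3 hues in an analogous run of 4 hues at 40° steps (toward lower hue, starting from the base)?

Analogous hues sit every 40° along the wheel.
60 − 40 = 20°
60 − 80 = -20 → -20 + 360 = 340°
60 − 120 = -60 → -60 + 360 = 300°

20°, 340° and 300°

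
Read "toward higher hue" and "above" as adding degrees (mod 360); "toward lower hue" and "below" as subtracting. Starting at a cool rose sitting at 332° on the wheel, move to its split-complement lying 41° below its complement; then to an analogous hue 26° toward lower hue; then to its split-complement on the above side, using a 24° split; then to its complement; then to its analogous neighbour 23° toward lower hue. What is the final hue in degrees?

+139° (split-comp 41° ↓): 332 + 139 = 471 → 471 − 360 = 111°
−26° (analog 26° ↓): 111 − 26 = 85°
+204° (split-comp 24° ↑): 85 + 204 = 289°
+180° (complement): 289 + 180 = 469 → 469 − 360 = 109°
−23° (analog 23° ↓): 109 − 23 = 86°

86°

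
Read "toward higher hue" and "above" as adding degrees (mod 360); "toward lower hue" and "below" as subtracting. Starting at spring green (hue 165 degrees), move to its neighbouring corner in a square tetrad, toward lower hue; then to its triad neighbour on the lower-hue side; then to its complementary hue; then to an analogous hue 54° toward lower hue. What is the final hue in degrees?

−90° (square ↓): 165 − 90 = 75°
−120° (triadic ↓): 75 − 120 = -45 → -45 + 360 = 315°
+180° (complement): 315 + 180 = 495 → 495 − 360 = 135°
−54° (analog 54° ↓): 135 − 54 = 81°

81°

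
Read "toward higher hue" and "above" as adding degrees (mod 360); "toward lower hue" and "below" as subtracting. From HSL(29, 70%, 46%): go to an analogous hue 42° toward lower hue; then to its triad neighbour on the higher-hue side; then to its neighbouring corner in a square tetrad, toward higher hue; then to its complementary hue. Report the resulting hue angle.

17°

−42° (analog 42° ↓): 29 − 42 = -13 → -13 + 360 = 347°
+120° (triadic ↑): 347 + 120 = 467 → 467 − 360 = 107°
+90° (square ↑): 107 + 90 = 197°
+180° (complement): 197 + 180 = 377 → 377 − 360 = 17°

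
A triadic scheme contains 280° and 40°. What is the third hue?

160°

A triad spaces three hues 120° apart.
The full set is {40°, 160°, 280°}.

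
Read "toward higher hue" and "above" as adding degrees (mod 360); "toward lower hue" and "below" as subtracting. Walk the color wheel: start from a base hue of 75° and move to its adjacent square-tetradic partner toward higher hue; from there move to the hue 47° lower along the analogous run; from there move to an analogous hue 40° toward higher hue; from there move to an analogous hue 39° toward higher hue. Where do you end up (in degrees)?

75 + 90 = 165°   (square ↑)
165 − 47 = 118°   (analog 47° ↓)
118 + 40 = 158°   (analog 40° ↑)
158 + 39 = 197°   (analog 39° ↑)

197°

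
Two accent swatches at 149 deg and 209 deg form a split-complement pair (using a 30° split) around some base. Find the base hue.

The accents sit 30° either side of the complement, so the complement is their short-arc midpoint on the wheel.
Short-arc midpoint of 149° and 209°: 179°.
Base is 180° from the complement: 179 − 180 = -1 → -1 + 360 = 359°

359°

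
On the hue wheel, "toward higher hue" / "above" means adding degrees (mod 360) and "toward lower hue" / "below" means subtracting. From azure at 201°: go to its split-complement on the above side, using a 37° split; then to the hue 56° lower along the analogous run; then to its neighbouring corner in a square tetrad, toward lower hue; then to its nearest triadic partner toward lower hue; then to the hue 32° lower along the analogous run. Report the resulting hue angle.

+217° (split-comp 37° ↑): 201 + 217 = 418 → 418 − 360 = 58°
−56° (analog 56° ↓): 58 − 56 = 2°
−90° (square ↓): 2 − 90 = -88 → -88 + 360 = 272°
−120° (triadic ↓): 272 − 120 = 152°
−32° (analog 32° ↓): 152 − 32 = 120°

120°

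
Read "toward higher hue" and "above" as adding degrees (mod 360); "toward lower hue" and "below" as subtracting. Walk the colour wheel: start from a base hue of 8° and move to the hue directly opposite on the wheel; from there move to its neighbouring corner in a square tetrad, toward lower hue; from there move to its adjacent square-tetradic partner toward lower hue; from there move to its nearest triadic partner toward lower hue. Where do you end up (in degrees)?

248°

complement +180°: 8 + 180 = 188°
square ↓ −90°: 188 − 90 = 98°
square ↓ −90°: 98 − 90 = 8°
triadic ↓ −120°: 8 − 120 = -112 → -112 + 360 = 248°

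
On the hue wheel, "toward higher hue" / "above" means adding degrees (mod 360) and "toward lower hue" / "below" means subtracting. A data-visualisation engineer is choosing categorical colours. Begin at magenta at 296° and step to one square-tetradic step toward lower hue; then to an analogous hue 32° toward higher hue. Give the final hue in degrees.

−90° (square ↓): 296 − 90 = 206°
+32° (analog 32° ↑): 206 + 32 = 238°

238°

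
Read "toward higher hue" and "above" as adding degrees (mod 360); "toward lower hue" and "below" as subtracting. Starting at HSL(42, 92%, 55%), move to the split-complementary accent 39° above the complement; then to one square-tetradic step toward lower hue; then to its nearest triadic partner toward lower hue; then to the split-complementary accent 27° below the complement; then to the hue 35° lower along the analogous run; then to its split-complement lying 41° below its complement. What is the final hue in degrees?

+219° (split-comp 39° ↑): 42 + 219 = 261°
−90° (square ↓): 261 − 90 = 171°
−120° (triadic ↓): 171 − 120 = 51°
+153° (split-comp 27° ↓): 51 + 153 = 204°
−35° (analog 35° ↓): 204 − 35 = 169°
+139° (split-comp 41° ↓): 169 + 139 = 308°

308°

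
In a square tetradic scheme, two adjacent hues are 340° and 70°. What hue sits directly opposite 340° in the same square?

160°

A square tetradic scheme places four hues 90° apart; opposite corners are 180° apart.
340 + 180 = 520 → 520 − 360 = 160°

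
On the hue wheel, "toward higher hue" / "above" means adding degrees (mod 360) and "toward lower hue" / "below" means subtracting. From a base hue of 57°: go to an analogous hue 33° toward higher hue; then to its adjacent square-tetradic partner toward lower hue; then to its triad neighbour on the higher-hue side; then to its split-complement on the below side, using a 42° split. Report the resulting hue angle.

analog 33° ↑ +33°: 57 + 33 = 90°
square ↓ −90°: 90 − 90 = 0°
triadic ↑ +120°: 0 + 120 = 120°
split-comp 42° ↓ +138°: 120 + 138 = 258°

258°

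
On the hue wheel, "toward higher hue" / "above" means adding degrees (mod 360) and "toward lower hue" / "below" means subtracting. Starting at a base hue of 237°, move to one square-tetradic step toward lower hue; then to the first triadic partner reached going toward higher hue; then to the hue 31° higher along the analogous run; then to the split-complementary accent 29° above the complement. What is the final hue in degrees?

147°

−90° (square ↓): 237 − 90 = 147°
+120° (triadic ↑): 147 + 120 = 267°
+31° (analog 31° ↑): 267 + 31 = 298°
+209° (split-comp 29° ↑): 298 + 209 = 507 → 507 − 360 = 147°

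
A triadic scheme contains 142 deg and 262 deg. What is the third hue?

22°

A triad spaces three hues 120° apart.
The full set is {22°, 142°, 262°}.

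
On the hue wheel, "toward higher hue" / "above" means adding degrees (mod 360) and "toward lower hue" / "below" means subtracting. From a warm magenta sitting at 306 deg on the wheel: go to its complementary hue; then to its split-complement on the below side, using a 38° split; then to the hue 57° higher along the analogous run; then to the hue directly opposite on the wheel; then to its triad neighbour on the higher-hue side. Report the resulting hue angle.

complement +180°: 306 + 180 = 486 → 486 − 360 = 126°
split-comp 38° ↓ +142°: 126 + 142 = 268°
analog 57° ↑ +57°: 268 + 57 = 325°
complement +180°: 325 + 180 = 505 → 505 − 360 = 145°
triadic ↑ +120°: 145 + 120 = 265°

265°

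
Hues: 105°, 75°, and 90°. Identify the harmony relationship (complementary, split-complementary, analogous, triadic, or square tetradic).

analogous

Sort the hues: 75°, 90°, 105°.
Successive gaps around the wheel: 15°, 15°, 330°.
A run of hues at equal small steps (15°) with one large closing gap is an analogous group.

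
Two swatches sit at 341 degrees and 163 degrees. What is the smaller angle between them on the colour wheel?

178°

|341 − 163| = 178.
178 ≤ 180, so the shorter arc is 178°.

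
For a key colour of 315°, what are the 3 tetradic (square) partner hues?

A square tetradic scheme places four hues every 90°.
315 + 90 = 405 → 405 − 360 = 45°
315 + 180 = 495 → 495 − 360 = 135°
315 + 270 = 585 → 585 − 360 = 225°

45°, 135°, 225°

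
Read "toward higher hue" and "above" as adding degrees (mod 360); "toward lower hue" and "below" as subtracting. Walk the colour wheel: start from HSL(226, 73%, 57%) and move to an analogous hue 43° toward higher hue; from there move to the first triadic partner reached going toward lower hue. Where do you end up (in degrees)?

149°

226 + 43 = 269°   (analog 43° ↑)
269 − 120 = 149°   (triadic ↓)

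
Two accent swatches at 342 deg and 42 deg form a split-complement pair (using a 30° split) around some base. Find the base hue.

192°

The accents sit 30° either side of the complement, so the complement is their short-arc midpoint on the wheel.
Short-arc midpoint of 342° and 42°: 12°.
Base is 180° from the complement: 12 − 180 = -168 → -168 + 360 = 192°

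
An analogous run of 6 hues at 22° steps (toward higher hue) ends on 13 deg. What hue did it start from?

5 steps of 22° (toward higher hue) give a net shift of +110°.
Start = end − shift: 13 − 110 = -97 → -97 + 360 = 263°

263°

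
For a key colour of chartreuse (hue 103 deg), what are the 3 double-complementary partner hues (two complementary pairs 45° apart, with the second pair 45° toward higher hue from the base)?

148°, 283° and 328°

A rectangular tetradic uses two complementary pairs 45° apart: offsets 0°, 45°, 180°, 225°.
103 + 45 = 148°
103 + 180 = 283°
103 + 225 = 328°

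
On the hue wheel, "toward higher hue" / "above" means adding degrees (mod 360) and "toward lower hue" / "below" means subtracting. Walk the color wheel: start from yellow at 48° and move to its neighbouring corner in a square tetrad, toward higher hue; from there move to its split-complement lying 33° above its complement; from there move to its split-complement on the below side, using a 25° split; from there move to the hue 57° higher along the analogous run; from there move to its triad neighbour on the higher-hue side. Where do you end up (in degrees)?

323°

+90° (square ↑): 48 + 90 = 138°
+213° (split-comp 33° ↑): 138 + 213 = 351°
+155° (split-comp 25° ↓): 351 + 155 = 506 → 506 − 360 = 146°
+57° (analog 57° ↑): 146 + 57 = 203°
+120° (triadic ↑): 203 + 120 = 323°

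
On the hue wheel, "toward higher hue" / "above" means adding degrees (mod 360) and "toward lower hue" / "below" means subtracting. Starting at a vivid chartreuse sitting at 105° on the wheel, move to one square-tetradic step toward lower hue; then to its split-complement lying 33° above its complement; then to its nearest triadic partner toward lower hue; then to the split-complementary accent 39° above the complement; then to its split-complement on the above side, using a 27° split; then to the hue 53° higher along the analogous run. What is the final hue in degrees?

square ↓ −90°: 105 − 90 = 15°
split-comp 33° ↑ +213°: 15 + 213 = 228°
triadic ↓ −120°: 228 − 120 = 108°
split-comp 39° ↑ +219°: 108 + 219 = 327°
split-comp 27° ↑ +207°: 327 + 207 = 534 → 534 − 360 = 174°
analog 53° ↑ +53°: 174 + 53 = 227°

227°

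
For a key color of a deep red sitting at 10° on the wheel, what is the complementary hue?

190°

The complement sits 180° across the wheel.
10 + 180 = 190°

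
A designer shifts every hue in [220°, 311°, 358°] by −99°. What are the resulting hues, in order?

121°, 212°, 259°

220 − 99 = 121°
311 − 99 = 212°
358 − 99 = 259°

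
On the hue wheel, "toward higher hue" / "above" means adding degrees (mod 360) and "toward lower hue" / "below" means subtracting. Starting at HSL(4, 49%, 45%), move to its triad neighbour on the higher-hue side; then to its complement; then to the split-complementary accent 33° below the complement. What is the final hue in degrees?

91°

triadic ↑ +120°: 4 + 120 = 124°
complement +180°: 124 + 180 = 304°
split-comp 33° ↓ +147°: 304 + 147 = 451 → 451 − 360 = 91°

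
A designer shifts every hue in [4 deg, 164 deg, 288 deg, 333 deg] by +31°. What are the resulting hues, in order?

35°, 195°, 319°, 4°

4 + 31 = 35°
164 + 31 = 195°
288 + 31 = 319°
333 + 31 = 364 → 364 − 360 = 4°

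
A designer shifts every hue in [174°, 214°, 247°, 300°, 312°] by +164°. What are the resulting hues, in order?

338°, 18°, 51°, 104°, 116°

174 + 164 = 338°
214 + 164 = 378 → 378 − 360 = 18°
247 + 164 = 411 → 411 − 360 = 51°
300 + 164 = 464 → 464 − 360 = 104°
312 + 164 = 476 → 476 − 360 = 116°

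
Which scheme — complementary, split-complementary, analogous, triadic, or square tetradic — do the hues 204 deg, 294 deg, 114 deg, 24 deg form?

Sort the hues: 24°, 114°, 204°, 294°.
Successive gaps around the wheel: 90°, 90°, 90°, 90°.
Four hues every 90° form a square tetradic scheme.

square tetradic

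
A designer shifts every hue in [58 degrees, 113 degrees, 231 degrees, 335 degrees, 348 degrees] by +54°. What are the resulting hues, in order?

112°, 167°, 285°, 29°, 42°

58 + 54 = 112°
113 + 54 = 167°
231 + 54 = 285°
335 + 54 = 389 → 389 − 360 = 29°
348 + 54 = 402 → 402 − 360 = 42°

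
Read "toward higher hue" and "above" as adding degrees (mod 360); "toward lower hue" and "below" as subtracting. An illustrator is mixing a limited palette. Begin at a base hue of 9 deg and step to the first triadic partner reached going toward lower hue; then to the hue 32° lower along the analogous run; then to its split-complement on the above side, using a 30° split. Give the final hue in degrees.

triadic ↓ −120°: 9 − 120 = -111 → -111 + 360 = 249°
analog 32° ↓ −32°: 249 − 32 = 217°
split-comp 30° ↑ +210°: 217 + 210 = 427 → 427 − 360 = 67°

67°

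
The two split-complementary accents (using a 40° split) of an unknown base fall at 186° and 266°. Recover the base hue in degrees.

46°

The accents sit 40° either side of the complement, so the complement is their short-arc midpoint on the wheel.
Short-arc midpoint of 186° and 266°: 226°.
Base is 180° from the complement: 226 − 180 = 46°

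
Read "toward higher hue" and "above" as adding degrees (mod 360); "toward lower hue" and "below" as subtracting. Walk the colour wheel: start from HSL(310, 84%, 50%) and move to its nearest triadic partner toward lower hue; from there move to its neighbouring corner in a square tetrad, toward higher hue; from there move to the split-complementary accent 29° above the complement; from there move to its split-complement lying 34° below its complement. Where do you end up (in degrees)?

275°

−120° (triadic ↓): 310 − 120 = 190°
+90° (square ↑): 190 + 90 = 280°
+209° (split-comp 29° ↑): 280 + 209 = 489 → 489 − 360 = 129°
+146° (split-comp 34° ↓): 129 + 146 = 275°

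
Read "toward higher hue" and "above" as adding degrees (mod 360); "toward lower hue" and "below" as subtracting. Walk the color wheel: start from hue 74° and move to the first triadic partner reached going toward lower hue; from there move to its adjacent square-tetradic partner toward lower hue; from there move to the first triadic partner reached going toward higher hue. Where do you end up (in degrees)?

−120° (triadic ↓): 74 − 120 = -46 → -46 + 360 = 314°
−90° (square ↓): 314 − 90 = 224°
+120° (triadic ↑): 224 + 120 = 344°

344°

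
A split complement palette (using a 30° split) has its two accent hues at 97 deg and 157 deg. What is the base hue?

307°

The accents sit 30° either side of the complement, so the complement is their short-arc midpoint on the wheel.
Short-arc midpoint of 97° and 157°: 127°.
Base is 180° from the complement: 127 − 180 = -53 → -53 + 360 = 307°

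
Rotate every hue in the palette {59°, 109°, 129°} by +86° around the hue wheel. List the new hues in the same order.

145°, 195°, 215°

59 + 86 = 145°
109 + 86 = 195°
129 + 86 = 215°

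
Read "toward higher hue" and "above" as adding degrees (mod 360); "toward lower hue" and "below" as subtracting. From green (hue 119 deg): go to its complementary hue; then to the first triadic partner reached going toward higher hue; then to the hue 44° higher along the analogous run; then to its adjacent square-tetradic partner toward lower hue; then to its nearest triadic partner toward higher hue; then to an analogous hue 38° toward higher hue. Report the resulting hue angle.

119 + 180 = 299°   (complement)
299 + 120 = 419 → 419 − 360 = 59°   (triadic ↑)
59 + 44 = 103°   (analog 44° ↑)
103 − 90 = 13°   (square ↓)
13 + 120 = 133°   (triadic ↑)
133 + 38 = 171°   (analog 38° ↑)

171°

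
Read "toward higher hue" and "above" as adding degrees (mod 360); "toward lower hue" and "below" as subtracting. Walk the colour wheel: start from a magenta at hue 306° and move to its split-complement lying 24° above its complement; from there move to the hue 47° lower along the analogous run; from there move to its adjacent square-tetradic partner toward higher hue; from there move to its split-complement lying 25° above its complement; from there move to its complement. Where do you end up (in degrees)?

218°

+204° (split-comp 24° ↑): 306 + 204 = 510 → 510 − 360 = 150°
−47° (analog 47° ↓): 150 − 47 = 103°
+90° (square ↑): 103 + 90 = 193°
+205° (split-comp 25° ↑): 193 + 205 = 398 → 398 − 360 = 38°
+180° (complement): 38 + 180 = 218°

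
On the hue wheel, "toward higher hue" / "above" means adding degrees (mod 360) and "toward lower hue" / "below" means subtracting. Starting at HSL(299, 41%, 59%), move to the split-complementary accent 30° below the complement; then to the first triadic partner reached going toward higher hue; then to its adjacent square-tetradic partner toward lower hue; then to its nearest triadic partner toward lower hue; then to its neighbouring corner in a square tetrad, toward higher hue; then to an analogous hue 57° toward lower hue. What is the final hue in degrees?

32°

299 + 150 = 449 → 449 − 360 = 89°   (split-comp 30° ↓)
89 + 120 = 209°   (triadic ↑)
209 − 90 = 119°   (square ↓)
119 − 120 = -1 → -1 + 360 = 359°   (triadic ↓)
359 + 90 = 449 → 449 − 360 = 89°   (square ↑)
89 − 57 = 32°   (analog 57° ↓)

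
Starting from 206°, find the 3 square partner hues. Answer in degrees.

A square tetradic scheme places four hues every 90°.
206 + 90 = 296°
206 + 180 = 386 → 386 − 360 = 26°
206 + 270 = 476 → 476 − 360 = 116°

296°, 26°, 116°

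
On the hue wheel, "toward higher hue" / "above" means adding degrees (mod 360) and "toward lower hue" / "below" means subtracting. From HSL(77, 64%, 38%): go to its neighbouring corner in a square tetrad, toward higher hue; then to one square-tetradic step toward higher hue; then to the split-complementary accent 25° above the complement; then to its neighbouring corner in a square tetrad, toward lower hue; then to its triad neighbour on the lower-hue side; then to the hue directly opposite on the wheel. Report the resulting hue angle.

72°

77 + 90 = 167°   (square ↑)
167 + 90 = 257°   (square ↑)
257 + 205 = 462 → 462 − 360 = 102°   (split-comp 25° ↑)
102 − 90 = 12°   (square ↓)
12 − 120 = -108 → -108 + 360 = 252°   (triadic ↓)
252 + 180 = 432 → 432 − 360 = 72°   (complement)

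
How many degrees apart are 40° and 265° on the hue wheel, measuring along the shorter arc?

|40 − 265| = 225.
The shorter arc is 360 − 225 = 135°.

135°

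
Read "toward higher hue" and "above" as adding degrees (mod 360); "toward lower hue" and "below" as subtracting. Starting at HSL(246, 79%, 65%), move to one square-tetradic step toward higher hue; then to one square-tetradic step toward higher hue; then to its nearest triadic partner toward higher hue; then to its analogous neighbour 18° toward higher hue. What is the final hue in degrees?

204°

+90° (square ↑): 246 + 90 = 336°
+90° (square ↑): 336 + 90 = 426 → 426 − 360 = 66°
+120° (triadic ↑): 66 + 120 = 186°
+18° (analog 18° ↑): 186 + 18 = 204°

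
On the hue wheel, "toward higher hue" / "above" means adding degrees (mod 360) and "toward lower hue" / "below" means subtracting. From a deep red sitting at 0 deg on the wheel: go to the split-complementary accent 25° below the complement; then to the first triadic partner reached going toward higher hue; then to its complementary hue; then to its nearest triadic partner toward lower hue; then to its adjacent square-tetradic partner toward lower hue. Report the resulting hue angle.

245°

+155° (split-comp 25° ↓): 0 + 155 = 155°
+120° (triadic ↑): 155 + 120 = 275°
+180° (complement): 275 + 180 = 455 → 455 − 360 = 95°
−120° (triadic ↓): 95 − 120 = -25 → -25 + 360 = 335°
−90° (square ↓): 335 − 90 = 245°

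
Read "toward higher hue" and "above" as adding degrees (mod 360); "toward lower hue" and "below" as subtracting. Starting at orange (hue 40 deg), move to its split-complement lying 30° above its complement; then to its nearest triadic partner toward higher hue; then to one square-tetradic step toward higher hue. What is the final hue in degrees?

100°

+210° (split-comp 30° ↑): 40 + 210 = 250°
+120° (triadic ↑): 250 + 120 = 370 → 370 − 360 = 10°
+90° (square ↑): 10 + 90 = 100°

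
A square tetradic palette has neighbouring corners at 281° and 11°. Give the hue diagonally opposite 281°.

A square tetradic scheme places four hues 90° apart; opposite corners are 180° apart.
281 + 180 = 461 → 461 − 360 = 101°

101°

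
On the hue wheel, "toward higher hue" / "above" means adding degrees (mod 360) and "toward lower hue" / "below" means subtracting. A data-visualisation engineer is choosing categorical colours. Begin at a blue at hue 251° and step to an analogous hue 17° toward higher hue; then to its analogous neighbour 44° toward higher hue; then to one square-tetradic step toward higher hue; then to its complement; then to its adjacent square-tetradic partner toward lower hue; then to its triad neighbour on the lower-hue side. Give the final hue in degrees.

12°

251 + 17 = 268°   (analog 17° ↑)
268 + 44 = 312°   (analog 44° ↑)
312 + 90 = 402 → 402 − 360 = 42°   (square ↑)
42 + 180 = 222°   (complement)
222 − 90 = 132°   (square ↓)
132 − 120 = 12°   (triadic ↓)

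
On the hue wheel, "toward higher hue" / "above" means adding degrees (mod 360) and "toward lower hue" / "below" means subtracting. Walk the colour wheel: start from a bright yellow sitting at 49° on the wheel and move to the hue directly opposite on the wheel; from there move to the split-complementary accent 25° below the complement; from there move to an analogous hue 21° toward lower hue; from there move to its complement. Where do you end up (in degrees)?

+180° (complement): 49 + 180 = 229°
+155° (split-comp 25° ↓): 229 + 155 = 384 → 384 − 360 = 24°
−21° (analog 21° ↓): 24 − 21 = 3°
+180° (complement): 3 + 180 = 183°

183°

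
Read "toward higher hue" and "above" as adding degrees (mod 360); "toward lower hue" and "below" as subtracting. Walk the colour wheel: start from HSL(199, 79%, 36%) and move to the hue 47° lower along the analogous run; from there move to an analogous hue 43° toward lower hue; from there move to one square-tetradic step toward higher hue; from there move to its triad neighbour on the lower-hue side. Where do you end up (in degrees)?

−47° (analog 47° ↓): 199 − 47 = 152°
−43° (analog 43° ↓): 152 − 43 = 109°
+90° (square ↑): 109 + 90 = 199°
−120° (triadic ↓): 199 − 120 = 79°

79°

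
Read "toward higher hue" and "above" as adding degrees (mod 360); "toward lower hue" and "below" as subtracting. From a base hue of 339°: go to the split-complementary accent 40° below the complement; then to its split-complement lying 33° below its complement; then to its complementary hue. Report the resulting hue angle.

86°

+140° (split-comp 40° ↓): 339 + 140 = 479 → 479 − 360 = 119°
+147° (split-comp 33° ↓): 119 + 147 = 266°
+180° (complement): 266 + 180 = 446 → 446 − 360 = 86°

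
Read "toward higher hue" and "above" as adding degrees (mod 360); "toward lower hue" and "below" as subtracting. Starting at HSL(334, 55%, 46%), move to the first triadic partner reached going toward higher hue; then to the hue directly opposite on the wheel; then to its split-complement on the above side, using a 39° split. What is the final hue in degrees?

133°

334 + 120 = 454 → 454 − 360 = 94°   (triadic ↑)
94 + 180 = 274°   (complement)
274 + 219 = 493 → 493 − 360 = 133°   (split-comp 39° ↑)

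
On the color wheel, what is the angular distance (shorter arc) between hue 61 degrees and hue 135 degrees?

|61 − 135| = 74.
74 ≤ 180, so the shorter arc is 74°.

74°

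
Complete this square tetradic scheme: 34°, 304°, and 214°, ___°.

A square tetradic scheme places four hues every 90°.
The full set through 34° is {34°, 124°, 214°, 304°}.
Given {34°, 214°, 304°}, the missing hue is 124°.

124°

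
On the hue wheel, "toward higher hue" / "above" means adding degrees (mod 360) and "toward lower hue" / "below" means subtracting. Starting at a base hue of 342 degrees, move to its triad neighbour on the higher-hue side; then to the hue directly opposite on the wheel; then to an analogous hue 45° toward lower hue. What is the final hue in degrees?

237°

+120° (triadic ↑): 342 + 120 = 462 → 462 − 360 = 102°
+180° (complement): 102 + 180 = 282°
−45° (analog 45° ↓): 282 − 45 = 237°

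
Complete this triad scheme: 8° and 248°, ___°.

128°

A triad places three hues 120° apart.
The full set through 8° is {8°, 128°, 248°}.
Given {8°, 248°}, the missing hue is 128°.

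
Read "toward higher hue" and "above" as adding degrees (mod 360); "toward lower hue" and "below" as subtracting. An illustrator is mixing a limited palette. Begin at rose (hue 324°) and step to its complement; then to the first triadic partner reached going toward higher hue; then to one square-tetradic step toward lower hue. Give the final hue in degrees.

324 + 180 = 504 → 504 − 360 = 144°   (complement)
144 + 120 = 264°   (triadic ↑)
264 − 90 = 174°   (square ↓)

174°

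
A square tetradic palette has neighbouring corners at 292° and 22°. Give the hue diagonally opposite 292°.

112°

A square tetradic scheme places four hues 90° apart; opposite corners are 180° apart.
292 + 180 = 472 → 472 − 360 = 112°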